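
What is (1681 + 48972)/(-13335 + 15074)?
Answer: 1369/47 ≈ 29.128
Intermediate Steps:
(1681 + 48972)/(-13335 + 15074) = 50653/1739 = 50653*(1/1739) = 1369/47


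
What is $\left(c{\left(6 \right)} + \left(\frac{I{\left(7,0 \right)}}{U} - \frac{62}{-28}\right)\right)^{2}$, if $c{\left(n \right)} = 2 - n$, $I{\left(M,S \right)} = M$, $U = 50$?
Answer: $\frac{82944}{30625} \approx 2.7084$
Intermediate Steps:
$\left(c{\left(6 \right)} + \left(\frac{I{\left(7,0 \right)}}{U} - \frac{62}{-28}\right)\right)^{2} = \left(\left(2 - 6\right) + \left(\frac{7}{50} - \frac{62}{-28}\right)\right)^{2} = \left(\left(2 - 6\right) + \left(7 \cdot \frac{1}{50} - - \frac{31}{14}\right)\right)^{2} = \left(-4 + \left(\frac{7}{50} + \frac{31}{14}\right)\right)^{2} = \left(-4 + \frac{412}{175}\right)^{2} = \left(- \frac{288}{175}\right)^{2} = \frac{82944}{30625}$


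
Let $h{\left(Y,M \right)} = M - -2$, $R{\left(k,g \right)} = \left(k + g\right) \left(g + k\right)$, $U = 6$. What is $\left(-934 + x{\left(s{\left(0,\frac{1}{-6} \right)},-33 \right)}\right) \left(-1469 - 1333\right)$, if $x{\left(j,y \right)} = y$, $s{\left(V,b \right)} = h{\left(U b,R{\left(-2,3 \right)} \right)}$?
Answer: $2709534$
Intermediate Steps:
$R{\left(k,g \right)} = \left(g + k\right)^{2}$ ($R{\left(k,g \right)} = \left(g + k\right) \left(g + k\right) = \left(g + k\right)^{2}$)
$h{\left(Y,M \right)} = 2 + M$ ($h{\left(Y,M \right)} = M + 2 = 2 + M$)
$s{\left(V,b \right)} = 3$ ($s{\left(V,b \right)} = 2 + \left(3 - 2\right)^{2} = 2 + 1^{2} = 2 + 1 = 3$)
$\left(-934 + x{\left(s{\left(0,\frac{1}{-6} \right)},-33 \right)}\right) \left(-1469 - 1333\right) = \left(-934 - 33\right) \left(-1469 - 1333\right) = \left(-967\right) \left(-2802\right) = 2709534$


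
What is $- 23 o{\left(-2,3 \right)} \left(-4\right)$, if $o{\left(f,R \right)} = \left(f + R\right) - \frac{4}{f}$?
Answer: $276$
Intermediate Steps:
$o{\left(f,R \right)} = R + f - \frac{4}{f}$ ($o{\left(f,R \right)} = \left(R + f\right) - \frac{4}{f} = R + f - \frac{4}{f}$)
$- 23 o{\left(-2,3 \right)} \left(-4\right) = - 23 \left(3 - 2 - \frac{4}{-2}\right) \left(-4\right) = - 23 \left(3 - 2 - -2\right) \left(-4\right) = - 23 \left(3 - 2 + 2\right) \left(-4\right) = \left(-23\right) 3 \left(-4\right) = \left(-69\right) \left(-4\right) = 276$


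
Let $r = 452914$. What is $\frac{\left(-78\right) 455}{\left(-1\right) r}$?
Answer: $\frac{2535}{32351} \approx 0.078359$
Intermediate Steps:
$\frac{\left(-78\right) 455}{\left(-1\right) r} = \frac{\left(-78\right) 455}{\left(-1\right) 452914} = - \frac{35490}{-452914} = \left(-35490\right) \left(- \frac{1}{452914}\right) = \frac{2535}{32351}$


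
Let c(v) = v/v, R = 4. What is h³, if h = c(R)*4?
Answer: 64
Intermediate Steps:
c(v) = 1
h = 4 (h = 1*4 = 4)
h³ = 4³ = 64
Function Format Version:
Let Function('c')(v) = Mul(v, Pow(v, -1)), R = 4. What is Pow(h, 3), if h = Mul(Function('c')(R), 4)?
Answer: 64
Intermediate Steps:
Function('c')(v) = 1
h = 4 (h = Mul(1, 4) = 4)
Pow(h, 3) = Pow(4, 3) = 64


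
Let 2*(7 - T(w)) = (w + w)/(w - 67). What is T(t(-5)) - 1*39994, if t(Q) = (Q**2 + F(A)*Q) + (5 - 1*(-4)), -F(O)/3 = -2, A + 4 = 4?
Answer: -2519177/63 ≈ -39987.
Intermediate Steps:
A = 0 (A = -4 + 4 = 0)
F(O) = 6 (F(O) = -3*(-2) = 6)
t(Q) = 9 + Q**2 + 6*Q (t(Q) = (Q**2 + 6*Q) + (5 - 1*(-4)) = (Q**2 + 6*Q) + (5 + 4) = (Q**2 + 6*Q) + 9 = 9 + Q**2 + 6*Q)
T(w) = 7 - w/(-67 + w) (T(w) = 7 - (w + w)/(2*(w - 67)) = 7 - 2*w/(2*(-67 + w)) = 7 - w/(-67 + w))
T(t(-5)) - 1*39994 = (-469 + 6*(9 + (-5)**2 + 6*(-5)))/(-67 + (9 + (-5)**2 + 6*(-5))) - 1*39994 = (-469 + 6*(9 + 25 - 30))/(-67 + (9 + 25 - 30)) - 39994 = (-469 + 6*4)/(-67 + 4) - 39994 = (-469 + 24)/(-63) - 39994 = -1/63*(-445) - 39994 = 445/63 - 39994 = -2519177/63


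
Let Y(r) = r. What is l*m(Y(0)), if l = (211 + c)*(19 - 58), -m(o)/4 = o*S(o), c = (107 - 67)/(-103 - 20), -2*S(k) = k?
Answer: 0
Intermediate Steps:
S(k) = -k/2
c = -40/123 (c = 40/(-123) = 40*(-1/123) = -40/123 ≈ -0.32520)
m(o) = 2*o² (m(o) = -4*o*(-o/2) = -(-2)*o² = 2*o²)
l = -336869/41 (l = (211 - 40/123)*(19 - 58) = (25913/123)*(-39) = -336869/41 ≈ -8216.3)
l*m(Y(0)) = -673738*0²/41 = -673738*0/41 = -336869/41*0 = 0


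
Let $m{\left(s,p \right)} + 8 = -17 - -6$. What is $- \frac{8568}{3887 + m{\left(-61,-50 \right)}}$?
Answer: $- \frac{2142}{967} \approx -2.2151$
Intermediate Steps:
$m{\left(s,p \right)} = -19$ ($m{\left(s,p \right)} = -8 - 11 = -19$)
$- \frac{8568}{3887 + m{\left(-61,-50 \right)}} = - \frac{8568}{3887 - 19} = - \frac{8568}{3868} = \left(-8568\right) \frac{1}{3868} = - \frac{2142}{967}$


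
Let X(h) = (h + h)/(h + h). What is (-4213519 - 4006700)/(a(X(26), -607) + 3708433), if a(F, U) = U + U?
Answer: -8220219/3707219 ≈ -2.2174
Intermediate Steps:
X(h) = 1 (X(h) = (2*h)/((2*h)) = (2*h)*(1/(2*h)) = 1)
a(F, U) = 2*U
(-4213519 - 4006700)/(a(X(26), -607) + 3708433) = (-4213519 - 4006700)/(2*(-607) + 3708433) = -8220219/(-1214 + 3708433) = -8220219/3707219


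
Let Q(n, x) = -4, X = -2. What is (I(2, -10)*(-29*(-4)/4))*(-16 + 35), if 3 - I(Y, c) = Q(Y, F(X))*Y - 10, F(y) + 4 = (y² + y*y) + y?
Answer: 11571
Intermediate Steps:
F(y) = -4 + y + 2*y² (F(y) = -4 + ((y² + y*y) + y) = -4 + ((y² + y²) + y) = -4 + (2*y² + y) = -4 + (y + 2*y²) = -4 + y + 2*y²)
I(Y, c) = 13 + 4*Y (I(Y, c) = 3 - (-4*Y - 10) = 3 - (-10 - 4*Y) = 3 + (10 + 4*Y) = 13 + 4*Y)
(I(2, -10)*(-29*(-4)/4))*(-16 + 35) = ((13 + 4*2)*(-29*(-4)/4))*(-16 + 35) = ((13 + 8)*(116*(¼)))*19 = (21*29)*19 = 609*19 = 11571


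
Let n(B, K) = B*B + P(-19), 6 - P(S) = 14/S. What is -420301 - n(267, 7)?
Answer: -9340338/19 ≈ -4.9160e+5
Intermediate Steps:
P(S) = 6 - 14/S
n(B, K) = 128/19 + B² (n(B, K) = B*B + (6 - 14/(-19)) = B² + (6 - 14*(-1/19)) = B² + (6 + 14/19) = B² + 128/19 = 128/19 + B²)
-420301 - n(267, 7) = -420301 - (128/19 + 267²) = -420301 - (128/19 + 71289) = -420301 - 1*1354619/19 = -420301 - 1354619/19 = -9340338/19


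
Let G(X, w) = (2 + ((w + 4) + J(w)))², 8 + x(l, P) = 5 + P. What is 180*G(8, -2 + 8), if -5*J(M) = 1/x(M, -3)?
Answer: 130321/5 ≈ 26064.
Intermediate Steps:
x(l, P) = -3 + P (x(l, P) = -8 + (5 + P) = -3 + P)
J(M) = 1/30 (J(M) = -1/(5*(-3 - 3)) = -⅕/(-6) = -⅕*(-⅙) = 1/30)
G(X, w) = (181/30 + w)² (G(X, w) = (2 + ((w + 4) + 1/30))² = (2 + ((4 + w) + 1/30))² = (2 + (121/30 + w))² = (181/30 + w)²)
180*G(8, -2 + 8) = 180*((181 + 30*(-2 + 8))²/900) = 180*((181 + 30*6)²/900) = 180*((181 + 180)²/900) = 180*((1/900)*361²) = 180*((1/900)*130321) = 180*(130321/900) = 130321/5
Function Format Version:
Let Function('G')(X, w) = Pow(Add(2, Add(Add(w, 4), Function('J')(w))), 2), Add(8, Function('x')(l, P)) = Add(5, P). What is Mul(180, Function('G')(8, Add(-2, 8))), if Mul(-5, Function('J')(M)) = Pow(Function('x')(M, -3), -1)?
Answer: Rational(130321, 5) ≈ 26064.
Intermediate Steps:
Function('x')(l, P) = Add(-3, P) (Function('x')(l, P) = Add(-8, Add(5, P)) = Add(-3, P))
Function('J')(M) = Rational(1, 30) (Function('J')(M) = Mul(Rational(-1, 5), Pow(Add(-3, -3), -1)) = Mul(Rational(-1, 5), Pow(-6, -1)) = Mul(Rational(-1, 5), Rational(-1, 6)) = Rational(1, 30))
Function('G')(X, w) = Pow(Add(Rational(181, 30), w), 2) (Function('G')(X, w) = Pow(Add(2, Add(Add(w, 4), Rational(1, 30))), 2) = Pow(Add(2, Add(Add(4, w), Rational(1, 30))), 2) = Pow(Add(2, Add(Rational(121, 30), w)), 2) = Pow(Add(Rational(181, 30), w), 2))
Mul(180, Function('G')(8, Add(-2, 8))) = Mul(180, Mul(Rational(1, 900), Pow(Add(181, Mul(30, Add(-2, 8))), 2))) = Mul(180, Mul(Rational(1, 900), Pow(Add(181, Mul(30, 6)), 2))) = Mul(180, Mul(Rational(1, 900), Pow(Add(181, 180), 2))) = Mul(180, Mul(Rational(1, 900), Pow(361, 2))) = Mul(180, Mul(Rational(1, 900), 130321)) = Mul(180, Rational(130321, 900)) = Rational(130321, 5)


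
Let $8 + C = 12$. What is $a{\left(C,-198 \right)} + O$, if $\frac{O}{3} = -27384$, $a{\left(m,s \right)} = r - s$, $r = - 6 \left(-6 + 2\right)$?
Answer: $-81930$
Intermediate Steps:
$r = 24$ ($r = \left(-6\right) \left(-4\right) = 24$)
$C = 4$ ($C = -8 + 12 = 4$)
$a{\left(m,s \right)} = 24 - s$
$O = -82152$ ($O = 3 \left(-27384\right) = -82152$)
$a{\left(C,-198 \right)} + O = \left(24 - -198\right) - 82152 = \left(24 + 198\right) - 82152 = 222 - 82152 = -81930$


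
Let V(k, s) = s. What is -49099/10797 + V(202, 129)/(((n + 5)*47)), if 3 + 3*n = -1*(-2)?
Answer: -28128703/7104426 ≈ -3.9593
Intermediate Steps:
n = -1/3 (n = -1 + (-1*(-2))/3 = -1 + (1/3)*2 = -1 + 2/3 = -1/3 ≈ -0.33333)
-49099/10797 + V(202, 129)/(((n + 5)*47)) = -49099/10797 + 129/(((-1/3 + 5)*47)) = -49099*1/10797 + 129/(((14/3)*47)) = -49099/10797 + 129/(658/3) = -49099/10797 + 129*(3/658) = -49099/10797 + 387/658 = -28128703/7104426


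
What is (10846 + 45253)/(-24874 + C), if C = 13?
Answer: -56099/24861 ≈ -2.2565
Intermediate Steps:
(10846 + 45253)/(-24874 + C) = (10846 + 45253)/(-24874 + 13) = 56099/(-24861) = 56099*(-1/24861) = -56099/24861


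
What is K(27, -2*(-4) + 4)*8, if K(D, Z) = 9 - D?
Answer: -144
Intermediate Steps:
K(27, -2*(-4) + 4)*8 = (9 - 1*27)*8 = (9 - 27)*8 = -18*8 = -144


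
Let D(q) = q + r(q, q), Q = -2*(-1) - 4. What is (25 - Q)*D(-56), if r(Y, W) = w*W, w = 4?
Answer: -7560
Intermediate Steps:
r(Y, W) = 4*W
Q = -2 (Q = 2 - 4 = -2)
D(q) = 5*q (D(q) = q + 4*q = 5*q)
(25 - Q)*D(-56) = (25 - 1*(-2))*(5*(-56)) = (25 + 2)*(-280) = 27*(-280) = -7560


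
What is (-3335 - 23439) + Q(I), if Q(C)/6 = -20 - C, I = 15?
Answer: -26984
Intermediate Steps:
Q(C) = -120 - 6*C (Q(C) = 6*(-20 - C) = -120 - 6*C)
(-3335 - 23439) + Q(I) = (-3335 - 23439) + (-120 - 6*15) = -26774 + (-120 - 90) = -26774 - 210 = -26984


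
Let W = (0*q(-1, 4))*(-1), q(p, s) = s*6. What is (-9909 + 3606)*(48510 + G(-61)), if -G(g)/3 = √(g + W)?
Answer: -305758530 + 18909*I*√61 ≈ -3.0576e+8 + 1.4768e+5*I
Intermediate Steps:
q(p, s) = 6*s
W = 0 (W = (0*(6*4))*(-1) = (0*24)*(-1) = 0*(-1) = 0)
G(g) = -3*√g (G(g) = -3*√(g + 0) = -3*√g)
(-9909 + 3606)*(48510 + G(-61)) = (-9909 + 3606)*(48510 - 3*I*√61) = -6303*(48510 - 3*I*√61) = -305758530 + 18909*I*√61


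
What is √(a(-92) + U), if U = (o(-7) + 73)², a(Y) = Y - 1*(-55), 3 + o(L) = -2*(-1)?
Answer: √5147 ≈ 71.743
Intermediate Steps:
o(L) = -1 (o(L) = -3 - 2*(-1) = -3 + 2 = -1)
a(Y) = 55 + Y (a(Y) = Y + 55 = 55 + Y)
U = 5184 (U = (-1 + 73)² = 72² = 5184)
√(a(-92) + U) = √((55 - 92) + 5184) = √(-37 + 5184) = √5147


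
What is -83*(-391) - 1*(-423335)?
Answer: 455788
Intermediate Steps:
-83*(-391) - 1*(-423335) = 32453 + 423335 = 455788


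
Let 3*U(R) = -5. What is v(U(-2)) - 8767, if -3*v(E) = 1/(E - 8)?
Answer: -254242/29 ≈ -8767.0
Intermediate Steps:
U(R) = -5/3 (U(R) = (1/3)*(-5) = -5/3)
v(E) = -1/(3*(-8 + E)) (v(E) = -1/(3*(E - 8)) = -1/(3*(-8 + E)))
v(U(-2)) - 8767 = -1/(-24 + 3*(-5/3)) - 8767 = -1/(-24 - 5) - 8767 = -1/(-29) - 8767 = -1*(-1/29) - 8767 = 1/29 - 8767 = -254242/29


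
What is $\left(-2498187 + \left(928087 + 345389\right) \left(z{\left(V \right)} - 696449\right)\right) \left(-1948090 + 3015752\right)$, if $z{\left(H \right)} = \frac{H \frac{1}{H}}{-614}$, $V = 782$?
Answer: $- \frac{290705647771048127730}{307} \approx -9.4692 \cdot 10^{17}$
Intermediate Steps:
$z{\left(H \right)} = - \frac{1}{614}$ ($z{\left(H \right)} = 1 \left(- \frac{1}{614}\right) = - \frac{1}{614}$)
$\left(-2498187 + \left(928087 + 345389\right) \left(z{\left(V \right)} - 696449\right)\right) \left(-1948090 + 3015752\right) = \left(-2498187 + \left(928087 + 345389\right) \left(- \frac{1}{614} - 696449\right)\right) \left(-1948090 + 3015752\right) = \left(-2498187 + 1273476 \left(- \frac{427619687}{614}\right)\right) 1067662 = \left(-2498187 - \frac{272281704261006}{307}\right) 1067662 = \left(- \frac{272282471204415}{307}\right) 1067662 = - \frac{290705647771048127730}{307}$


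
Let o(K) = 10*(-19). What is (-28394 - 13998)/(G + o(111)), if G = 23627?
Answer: -42392/23437 ≈ -1.8088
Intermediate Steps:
o(K) = -190
(-28394 - 13998)/(G + o(111)) = (-28394 - 13998)/(23627 - 190) = -42392/23437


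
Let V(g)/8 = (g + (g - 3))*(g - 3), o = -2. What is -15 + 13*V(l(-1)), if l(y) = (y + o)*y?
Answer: -15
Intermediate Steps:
l(y) = y*(-2 + y) (l(y) = (y - 2)*y = (-2 + y)*y = y*(-2 + y))
V(g) = 8*(-3 + g)*(-3 + 2*g) (V(g) = 8*((g + (g - 3))*(g - 3)) = 8*((g + (-3 + g))*(-3 + g)) = 8*((-3 + 2*g)*(-3 + g)) = 8*((-3 + g)*(-3 + 2*g)) = 8*(-3 + g)*(-3 + 2*g))
-15 + 13*V(l(-1)) = -15 + 13*(72 - (-72)*(-2 - 1) + 16*(-(-2 - 1))²) = -15 + 13*(72 - (-72)*(-3) + 16*(-1*(-3))²) = -15 + 13*(72 - 72*3 + 16*3²) = -15 + 13*(72 - 216 + 16*9) = -15 + 13*(72 - 216 + 144) = -15 + 13*0 = -15 + 0 = -15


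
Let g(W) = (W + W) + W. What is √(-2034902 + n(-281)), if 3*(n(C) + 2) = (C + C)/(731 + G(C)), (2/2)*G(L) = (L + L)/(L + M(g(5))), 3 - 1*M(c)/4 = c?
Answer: I*√1064242007104662390/723183 ≈ 1426.5*I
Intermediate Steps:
g(W) = 3*W (g(W) = 2*W + W = 3*W)
M(c) = 12 - 4*c
G(L) = 2*L/(-48 + L) (G(L) = (L + L)/(L + (12 - 12*5)) = (2*L)/(L + (12 - 4*15)) = (2*L)/(L + (12 - 60)) = (2*L)/(L - 48) = (2*L)/(-48 + L) = 2*L/(-48 + L))
n(C) = -2 + 2*C/(3*(731 + 2*C/(-48 + C))) (n(C) = -2 + ((C + C)/(731 + 2*C/(-48 + C)))/3 = -2 + ((2*C)/(731 + 2*C/(-48 + C)))/3 = -2 + (2*C/(731 + 2*C/(-48 + C)))/3 = -2 + 2*C/(3*(731 + 2*C/(-48 + C))))
√(-2034902 + n(-281)) = √(-2034902 + 2*(105264 + (-281)² - 2247*(-281))/(3*(-35088 + 733*(-281)))) = √(-2034902 + 2*(105264 + 78961 + 631407)/(3*(-35088 - 205973))) = √(-2034902 + (⅔)*815632/(-241061)) = √(-2034902 + (⅔)*(-1/241061)*815632) = √(-2034902 - 1631264/723183) = √(-1471608164330/723183) = I*√1064242007104662390/723183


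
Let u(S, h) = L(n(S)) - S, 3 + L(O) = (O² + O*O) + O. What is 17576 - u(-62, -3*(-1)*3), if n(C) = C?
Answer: 9891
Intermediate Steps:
L(O) = -3 + O + 2*O² (L(O) = -3 + ((O² + O*O) + O) = -3 + ((O² + O²) + O) = -3 + (2*O² + O) = -3 + (O + 2*O²) = -3 + O + 2*O²)
u(S, h) = -3 + 2*S² (u(S, h) = (-3 + S + 2*S²) - S = -3 + 2*S²)
17576 - u(-62, -3*(-1)*3) = 17576 - (-3 + 2*(-62)²) = 17576 - (-3 + 2*3844) = 17576 - (-3 + 7688) = 17576 - 1*7685 = 17576 - 7685 = 9891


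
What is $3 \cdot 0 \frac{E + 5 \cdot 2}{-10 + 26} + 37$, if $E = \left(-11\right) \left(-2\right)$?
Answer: $37$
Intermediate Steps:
$E = 22$
$3 \cdot 0 \frac{E + 5 \cdot 2}{-10 + 26} + 37 = 3 \cdot 0 \frac{22 + 5 \cdot 2}{-10 + 26} + 37 = 0 \frac{22 + 10}{16} + 37 = 0 \cdot 32 \cdot \frac{1}{16} + 37 = 0 \cdot 2 + 37 = 0 + 37 = 37$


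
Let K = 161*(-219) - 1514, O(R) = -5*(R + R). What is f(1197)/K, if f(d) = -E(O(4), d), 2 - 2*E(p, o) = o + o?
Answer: -1196/36773 ≈ -0.032524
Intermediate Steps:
O(R) = -10*R
E(p, o) = 1 - o (E(p, o) = 1 - (o + o)/2 = 1 - o)
K = -36773 (K = -35259 - 1514 = -36773)
f(d) = -1 + d (f(d) = -(1 - d) = -1 + d)
f(1197)/K = (-1 + 1197)/(-36773) = 1196*(-1/36773) = -1196/36773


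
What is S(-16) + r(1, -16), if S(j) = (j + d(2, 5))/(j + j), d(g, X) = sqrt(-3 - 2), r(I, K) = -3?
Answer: -5/2 - I*sqrt(5)/32 ≈ -2.5 - 0.069877*I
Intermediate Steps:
d(g, X) = I*sqrt(5) (d(g, X) = sqrt(-5) = I*sqrt(5))
S(j) = (j + I*sqrt(5))/(2*j) (S(j) = (j + I*sqrt(5))/(j + j) = (j + I*sqrt(5))/((2*j)) = (j + I*sqrt(5))*(1/(2*j)) = (j + I*sqrt(5))/(2*j))
S(-16) + r(1, -16) = (1/2)*(-16 + I*sqrt(5))/(-16) - 3 = (1/2)*(-1/16)*(-16 + I*sqrt(5)) - 3 = (1/2 - I*sqrt(5)/32) - 3 = -5/2 - I*sqrt(5)/32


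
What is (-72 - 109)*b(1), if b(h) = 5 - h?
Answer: -724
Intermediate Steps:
(-72 - 109)*b(1) = (-72 - 109)*(5 - 1*1) = -181*(5 - 1) = -181*4 = -724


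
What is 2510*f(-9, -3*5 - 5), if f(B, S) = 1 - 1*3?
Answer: -5020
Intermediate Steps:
f(B, S) = -2 (f(B, S) = 1 - 3 = -2)
2510*f(-9, -3*5 - 5) = 2510*(-2) = -5020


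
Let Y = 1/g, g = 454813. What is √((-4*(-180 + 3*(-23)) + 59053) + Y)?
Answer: √12421427786978294/454813 ≈ 245.05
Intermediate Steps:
Y = 1/454813 ≈ 2.1987e-6
√((-4*(-180 + 3*(-23)) + 59053) + Y) = √((-4*(-180 + 3*(-23)) + 59053) + 1/454813) = √((-4*(-180 - 69) + 59053) + 1/454813) = √((-4*(-249) + 59053) + 1/454813) = √((996 + 59053) + 1/454813) = √(60049 + 1/454813) = √(27311065838/454813) = √12421427786978294/454813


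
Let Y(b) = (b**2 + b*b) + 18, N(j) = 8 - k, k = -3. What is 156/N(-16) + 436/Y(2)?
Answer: 4426/143 ≈ 30.951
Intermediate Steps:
N(j) = 11 (N(j) = 8 - 1*(-3) = 8 + 3 = 11)
Y(b) = 18 + 2*b**2 (Y(b) = (b**2 + b**2) + 18 = 2*b**2 + 18 = 18 + 2*b**2)
156/N(-16) + 436/Y(2) = 156/11 + 436/(18 + 2*2**2) = 156*(1/11) + 436/(18 + 2*4) = 156/11 + 436/(18 + 8) = 156/11 + 436/26 = 156/11 + 436*(1/26) = 156/11 + 218/13 = 4426/143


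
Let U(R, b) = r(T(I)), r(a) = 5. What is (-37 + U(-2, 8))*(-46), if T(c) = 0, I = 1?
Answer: 1472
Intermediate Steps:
U(R, b) = 5
(-37 + U(-2, 8))*(-46) = (-37 + 5)*(-46) = -32*(-46) = 1472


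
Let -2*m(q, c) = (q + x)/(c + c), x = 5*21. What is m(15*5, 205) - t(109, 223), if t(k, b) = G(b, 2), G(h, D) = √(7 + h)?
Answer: -9/41 - √230 ≈ -15.385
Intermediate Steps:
t(k, b) = √(7 + b)
x = 105
m(q, c) = -(105 + q)/(4*c) (m(q, c) = -(q + 105)/(2*(c + c)) = -(105 + q)/(2*(2*c)) = -(105 + q)*1/(2*c)/2 = -(105 + q)/(4*c))
m(15*5, 205) - t(109, 223) = (¼)*(-105 - 15*5)/205 - √(7 + 223) = (¼)*(1/205)*(-105 - 1*75) - √230 = (¼)*(1/205)*(-105 - 75) - √230 = (¼)*(1/205)*(-180) - √230 = -9/41 - √230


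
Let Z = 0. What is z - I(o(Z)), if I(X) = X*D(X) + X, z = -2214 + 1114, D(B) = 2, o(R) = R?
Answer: -1100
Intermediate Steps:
z = -1100
I(X) = 3*X (I(X) = X*2 + X = 2*X + X = 3*X)
z - I(o(Z)) = -1100 - 3*0 = -1100 - 1*0 = -1100 + 0 = -1100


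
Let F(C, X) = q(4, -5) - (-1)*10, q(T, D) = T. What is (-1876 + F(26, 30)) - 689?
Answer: -2551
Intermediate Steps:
F(C, X) = 14 (F(C, X) = 4 - (-1)*10 = 4 - 1*(-10) = 4 + 10 = 14)
(-1876 + F(26, 30)) - 689 = (-1876 + 14) - 689 = -1862 - 689 = -2551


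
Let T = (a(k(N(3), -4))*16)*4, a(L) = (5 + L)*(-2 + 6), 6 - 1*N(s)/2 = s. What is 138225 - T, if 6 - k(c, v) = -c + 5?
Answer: 135153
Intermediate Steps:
N(s) = 12 - 2*s
k(c, v) = 1 + c (k(c, v) = 6 - (-c + 5) = 6 - (5 - c) = 6 + (-5 + c) = 1 + c)
a(L) = 20 + 4*L (a(L) = (5 + L)*4 = 20 + 4*L)
T = 3072 (T = ((20 + 4*(1 + (12 - 2*3)))*16)*4 = ((20 + 4*(1 + (12 - 6)))*16)*4 = ((20 + 4*(1 + 6))*16)*4 = ((20 + 4*7)*16)*4 = ((20 + 28)*16)*4 = (48*16)*4 = 768*4 = 3072)
138225 - T = 138225 - 1*3072 = 138225 - 3072 = 135153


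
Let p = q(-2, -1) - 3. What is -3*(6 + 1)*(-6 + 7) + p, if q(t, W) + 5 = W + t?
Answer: -32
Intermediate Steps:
q(t, W) = -5 + W + t (q(t, W) = -5 + (W + t) = -5 + W + t)
p = -11 (p = (-5 - 1 - 2) - 3 = -8 - 3 = -11)
-3*(6 + 1)*(-6 + 7) + p = -3*(6 + 1)*(-6 + 7) - 11 = -21 - 11 = -32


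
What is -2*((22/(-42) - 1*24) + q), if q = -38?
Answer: 2626/21 ≈ 125.05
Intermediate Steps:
-2*((22/(-42) - 1*24) + q) = -2*((22/(-42) - 1*24) - 38) = -2*((22*(-1/42) - 24) - 38) = -2*((-11/21 - 24) - 38) = -2*(-515/21 - 38) = -2*(-1313/21) = 2626/21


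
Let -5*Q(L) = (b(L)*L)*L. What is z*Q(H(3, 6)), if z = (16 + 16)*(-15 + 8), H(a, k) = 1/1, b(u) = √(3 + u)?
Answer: 448/5 ≈ 89.600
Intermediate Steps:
H(a, k) = 1
Q(L) = -L²*√(3 + L)/5 (Q(L) = -√(3 + L)*L*L/5 = -L*√(3 + L)*L/5 = -L²*√(3 + L)/5)
z = -224 (z = 32*(-7) = -224)
z*Q(H(3, 6)) = -(-224)*1²*√(3 + 1)/5 = -(-224)*√4/5 = -(-224)*2/5 = -224*(-⅖) = 448/5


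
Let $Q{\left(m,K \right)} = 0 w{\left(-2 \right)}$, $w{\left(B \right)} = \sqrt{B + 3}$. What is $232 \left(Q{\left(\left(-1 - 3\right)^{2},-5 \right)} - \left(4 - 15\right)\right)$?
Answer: $2552$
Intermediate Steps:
$w{\left(B \right)} = \sqrt{3 + B}$
$Q{\left(m,K \right)} = 0$ ($Q{\left(m,K \right)} = 0 \sqrt{3 - 2} = 0 \sqrt{1} = 0 \cdot 1 = 0$)
$232 \left(Q{\left(\left(-1 - 3\right)^{2},-5 \right)} - \left(4 - 15\right)\right) = 232 \left(0 - \left(4 - 15\right)\right) = 232 \left(0 - -11\right) = 232 \left(0 + 11\right) = 232 \cdot 11 = 2552$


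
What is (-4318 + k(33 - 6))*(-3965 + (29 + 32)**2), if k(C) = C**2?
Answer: 875716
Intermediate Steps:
(-4318 + k(33 - 6))*(-3965 + (29 + 32)**2) = (-4318 + (33 - 6)**2)*(-3965 + (29 + 32)**2) = (-4318 + 27**2)*(-3965 + 61**2) = (-4318 + 729)*(-3965 + 3721) = -3589*(-244) = 875716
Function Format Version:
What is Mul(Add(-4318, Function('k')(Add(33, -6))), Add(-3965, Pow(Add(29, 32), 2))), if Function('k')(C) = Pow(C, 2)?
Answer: 875716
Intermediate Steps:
Mul(Add(-4318, Function('k')(Add(33, -6))), Add(-3965, Pow(Add(29, 32), 2))) = Mul(Add(-4318, Pow(Add(33, -6), 2)), Add(-3965, Pow(Add(29, 32), 2))) = Mul(Add(-4318, Pow(27, 2)), Add(-3965, Pow(61, 2))) = Mul(Add(-4318, 729), Add(-3965, 3721)) = Mul(-3589, -244) = 875716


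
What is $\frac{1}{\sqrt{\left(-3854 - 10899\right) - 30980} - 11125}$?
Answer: $- \frac{11125}{123811358} - \frac{i \sqrt{45733}}{123811358} \approx -8.9854 \cdot 10^{-5} - 1.7272 \cdot 10^{-6} i$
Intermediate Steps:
$\frac{1}{\sqrt{\left(-3854 - 10899\right) - 30980} - 11125} = \frac{1}{\sqrt{-14753 - 30980} - 11125} = \frac{1}{\sqrt{-45733} - 11125} = \frac{1}{i \sqrt{45733} - 11125} = \frac{1}{-11125 + i \sqrt{45733}}$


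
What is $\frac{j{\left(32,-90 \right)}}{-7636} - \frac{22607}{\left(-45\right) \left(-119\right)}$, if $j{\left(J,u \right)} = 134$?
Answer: $- \frac{86672311}{20445390} \approx -4.2392$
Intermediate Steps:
$\frac{j{\left(32,-90 \right)}}{-7636} - \frac{22607}{\left(-45\right) \left(-119\right)} = \frac{134}{-7636} - \frac{22607}{\left(-45\right) \left(-119\right)} = 134 \left(- \frac{1}{7636}\right) - \frac{22607}{5355} = - \frac{67}{3818} - \frac{22607}{5355} = - \frac{86672311}{20445390}$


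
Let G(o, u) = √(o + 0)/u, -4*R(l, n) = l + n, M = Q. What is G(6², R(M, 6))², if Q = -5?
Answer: 576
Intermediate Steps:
M = -5
R(l, n) = -l/4 - n/4 (R(l, n) = -(l + n)/4 = -l/4 - n/4)
G(o, u) = √o/u
G(6², R(M, 6))² = (√(6²)/(-¼*(-5) - ¼*6))² = (√36/(5/4 - 3/2))² = (6/(-¼))² = (6*(-4))² = (-24)² = 576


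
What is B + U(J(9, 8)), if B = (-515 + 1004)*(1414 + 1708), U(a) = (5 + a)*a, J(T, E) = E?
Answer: 1526762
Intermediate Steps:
U(a) = a*(5 + a)
B = 1526658 (B = 489*3122 = 1526658)
B + U(J(9, 8)) = 1526658 + 8*(5 + 8) = 1526658 + 8*13 = 1526658 + 104 = 1526762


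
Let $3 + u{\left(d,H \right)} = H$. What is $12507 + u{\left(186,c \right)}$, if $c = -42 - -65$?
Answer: $12527$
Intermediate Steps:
$c = 23$ ($c = -42 + 65 = 23$)
$u{\left(d,H \right)} = -3 + H$
$12507 + u{\left(186,c \right)} = 12507 + \left(-3 + 23\right) = 12507 + 20 = 12527$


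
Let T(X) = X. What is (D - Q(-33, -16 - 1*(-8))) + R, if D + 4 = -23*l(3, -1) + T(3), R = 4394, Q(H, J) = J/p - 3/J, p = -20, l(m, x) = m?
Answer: 172929/40 ≈ 4323.2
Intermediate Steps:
Q(H, J) = -3/J - J/20 (Q(H, J) = J/(-20) - 3/J = J*(-1/20) - 3/J = -J/20 - 3/J = -3/J - J/20)
D = -70 (D = -4 + (-23*3 + 3) = -4 + (-69 + 3) = -4 - 66 = -70)
(D - Q(-33, -16 - 1*(-8))) + R = (-70 - (-3/(-16 - 1*(-8)) - (-16 - 1*(-8))/20)) + 4394 = (-70 - (-3/(-16 + 8) - (-16 + 8)/20)) + 4394 = (-70 - (-3/(-8) - 1/20*(-8))) + 4394 = (-70 - (-3*(-⅛) + ⅖)) + 4394 = (-70 - (3/8 + ⅖)) + 4394 = (-70 - 1*31/40) + 4394 = (-70 - 31/40) + 4394 = -2831/40 + 4394 = 172929/40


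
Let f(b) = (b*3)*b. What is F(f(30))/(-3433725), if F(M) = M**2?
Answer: -10800/5087 ≈ -2.1231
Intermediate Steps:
f(b) = 3*b**2 (f(b) = (3*b)*b = 3*b**2)
F(f(30))/(-3433725) = (3*30**2)**2/(-3433725) = (3*900)**2*(-1/3433725) = 2700**2*(-1/3433725) = 7290000*(-1/3433725) = -10800/5087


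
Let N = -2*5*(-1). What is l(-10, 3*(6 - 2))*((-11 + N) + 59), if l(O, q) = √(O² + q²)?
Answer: 116*√61 ≈ 905.99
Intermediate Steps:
N = 10 (N = -10*(-1) = 10)
l(-10, 3*(6 - 2))*((-11 + N) + 59) = √((-10)² + (3*(6 - 2))²)*((-11 + 10) + 59) = √(100 + (3*4)²)*(-1 + 59) = √(100 + 12²)*58 = √(100 + 144)*58 = √244*58 = (2*√61)*58 = 116*√61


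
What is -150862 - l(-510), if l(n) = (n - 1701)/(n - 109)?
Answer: -93385789/619 ≈ -1.5087e+5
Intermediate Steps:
l(n) = (-1701 + n)/(-109 + n)
-150862 - l(-510) = -150862 - (-1701 - 510)/(-109 - 510) = -150862 - (-2211)/(-619) = -150862 - (-1)*(-2211)/619 = -150862 - 1*2211/619 = -150862 - 2211/619 = -93385789/619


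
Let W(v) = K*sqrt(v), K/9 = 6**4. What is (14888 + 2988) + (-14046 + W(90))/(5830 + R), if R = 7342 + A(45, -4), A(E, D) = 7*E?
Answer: 241079566/13487 + 34992*sqrt(10)/13487 ≈ 17883.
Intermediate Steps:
K = 11664 (K = 9*6**4 = 9*1296 = 11664)
R = 7657 (R = 7342 + 7*45 = 7342 + 315 = 7657)
W(v) = 11664*sqrt(v)
(14888 + 2988) + (-14046 + W(90))/(5830 + R) = (14888 + 2988) + (-14046 + 11664*sqrt(90))/(5830 + 7657) = 17876 + (-14046 + 11664*(3*sqrt(10)))/13487 = 17876 + (-14046 + 34992*sqrt(10))*(1/13487) = 17876 + (-14046/13487 + 34992*sqrt(10)/13487) = 241079566/13487 + 34992*sqrt(10)/13487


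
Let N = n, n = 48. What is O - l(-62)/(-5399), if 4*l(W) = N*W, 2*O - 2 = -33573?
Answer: -181251317/10798 ≈ -16786.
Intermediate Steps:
N = 48
O = -33571/2 (O = 1 + (½)*(-33573) = 1 - 33573/2 = -33571/2 ≈ -16786.)
l(W) = 12*W (l(W) = (48*W)/4 = 12*W)
O - l(-62)/(-5399) = -33571/2 - 12*(-62)/(-5399) = -33571/2 - (-744)*(-1)/5399 = -33571/2 - 1*744/5399 = -33571/2 - 744/5399 = -181251317/10798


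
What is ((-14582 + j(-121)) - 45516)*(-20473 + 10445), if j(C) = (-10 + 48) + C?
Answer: 603495068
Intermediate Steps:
j(C) = 38 + C
((-14582 + j(-121)) - 45516)*(-20473 + 10445) = ((-14582 + (38 - 121)) - 45516)*(-20473 + 10445) = ((-14582 - 83) - 45516)*(-10028) = (-14665 - 45516)*(-10028) = -60181*(-10028) = 603495068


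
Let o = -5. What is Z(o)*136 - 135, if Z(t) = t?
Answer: -815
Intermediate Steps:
Z(o)*136 - 135 = -5*136 - 135 = -680 - 135 = -815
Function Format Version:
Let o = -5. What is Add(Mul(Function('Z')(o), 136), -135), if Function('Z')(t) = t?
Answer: -815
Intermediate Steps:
Add(Mul(Function('Z')(o), 136), -135) = Add(Mul(-5, 136), -135) = Add(-680, -135) = -815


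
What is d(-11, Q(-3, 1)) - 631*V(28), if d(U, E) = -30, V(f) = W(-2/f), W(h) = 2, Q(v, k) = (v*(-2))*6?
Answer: -1292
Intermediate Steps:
Q(v, k) = -12*v (Q(v, k) = -2*v*6 = -12*v)
V(f) = 2
d(-11, Q(-3, 1)) - 631*V(28) = -30 - 631*2 = -30 - 1262 = -1292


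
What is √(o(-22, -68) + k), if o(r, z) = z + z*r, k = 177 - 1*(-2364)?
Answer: 63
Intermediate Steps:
k = 2541 (k = 177 + 2364 = 2541)
o(r, z) = z + r*z
√(o(-22, -68) + k) = √(-68*(1 - 22) + 2541) = √(-68*(-21) + 2541) = √(1428 + 2541) = √3969 = 63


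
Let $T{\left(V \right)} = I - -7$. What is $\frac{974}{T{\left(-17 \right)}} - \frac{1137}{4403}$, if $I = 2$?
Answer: $\frac{4278289}{39627} \approx 107.96$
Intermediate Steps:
$T{\left(V \right)} = 9$ ($T{\left(V \right)} = 2 - -7 = 2 + 7 = 9$)
$\frac{974}{T{\left(-17 \right)}} - \frac{1137}{4403} = \frac{974}{9} - \frac{1137}{4403} = \frac{4278289}{39627}$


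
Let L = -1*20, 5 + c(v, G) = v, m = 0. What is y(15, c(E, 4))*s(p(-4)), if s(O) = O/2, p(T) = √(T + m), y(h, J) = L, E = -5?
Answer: -20*I ≈ -20.0*I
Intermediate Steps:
c(v, G) = -5 + v
L = -20
y(h, J) = -20
p(T) = √T (p(T) = √(T + 0) = √T)
s(O) = O/2 (s(O) = O*(½) = O/2)
y(15, c(E, 4))*s(p(-4)) = -10*√(-4) = -10*2*I = -20*I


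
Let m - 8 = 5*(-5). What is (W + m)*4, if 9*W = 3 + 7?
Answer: -572/9 ≈ -63.556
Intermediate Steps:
W = 10/9 (W = (3 + 7)/9 = (⅑)*10 = 10/9 ≈ 1.1111)
m = -17 (m = 8 + 5*(-5) = 8 - 25 = -17)
(W + m)*4 = (10/9 - 17)*4 = -143/9*4 = -572/9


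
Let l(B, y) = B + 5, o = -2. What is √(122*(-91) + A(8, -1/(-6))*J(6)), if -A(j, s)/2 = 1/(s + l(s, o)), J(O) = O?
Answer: I*√44417/2 ≈ 105.38*I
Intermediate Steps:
l(B, y) = 5 + B
A(j, s) = -2/(5 + 2*s) (A(j, s) = -2/(s + (5 + s)) = -2/(5 + 2*s))
√(122*(-91) + A(8, -1/(-6))*J(6)) = √(122*(-91) - 2/(5 + 2*(-1/(-6)))*6) = √(-11102 - 2/(5 + 2*(-1*(-⅙)))*6) = √(-11102 - 2/(5 + 2*(⅙))*6) = √(-11102 - 2/(5 + ⅓)*6) = √(-11102 - 2/16/3*6) = √(-11102 - 2*3/16*6) = √(-11102 - 3/8*6) = √(-11102 - 9/4) = √(-44417/4) = I*√44417/2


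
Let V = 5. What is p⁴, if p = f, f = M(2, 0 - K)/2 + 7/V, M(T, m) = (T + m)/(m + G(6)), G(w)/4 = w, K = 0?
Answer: 895745041/207360000 ≈ 4.3198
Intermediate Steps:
G(w) = 4*w
M(T, m) = (T + m)/(24 + m) (M(T, m) = (T + m)/(m + 4*6) = (T + m)/(m + 24) = (T + m)/(24 + m))
f = 173/120 (f = ((2 + (0 - 1*0))/(24 + (0 - 1*0)))/2 + 7/5 = ((2 + (0 + 0))/(24 + (0 + 0)))*(½) + 7*(⅕) = ((2 + 0)/(24 + 0))*(½) + 7/5 = (2/24)*(½) + 7/5 = ((1/24)*2)*(½) + 7/5 = (1/12)*(½) + 7/5 = 1/24 + 7/5 = 173/120 ≈ 1.4417)
p = 173/120 ≈ 1.4417
p⁴ = (173/120)⁴ = 895745041/207360000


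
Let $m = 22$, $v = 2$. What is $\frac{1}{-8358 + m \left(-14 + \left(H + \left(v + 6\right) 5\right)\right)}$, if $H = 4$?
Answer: $- \frac{1}{7698} \approx -0.0001299$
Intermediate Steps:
$\frac{1}{-8358 + m \left(-14 + \left(H + \left(v + 6\right) 5\right)\right)} = \frac{1}{-8358 + 22 \left(-14 + \left(4 + \left(2 + 6\right) 5\right)\right)} = \frac{1}{-8358 + 22 \left(-14 + \left(4 + 8 \cdot 5\right)\right)} = \frac{1}{-8358 + 22 \left(-14 + \left(4 + 40\right)\right)} = \frac{1}{-8358 + 22 \left(-14 + 44\right)} = \frac{1}{-8358 + 22 \cdot 30} = \frac{1}{-8358 + 660} = \frac{1}{-7698} = - \frac{1}{7698}$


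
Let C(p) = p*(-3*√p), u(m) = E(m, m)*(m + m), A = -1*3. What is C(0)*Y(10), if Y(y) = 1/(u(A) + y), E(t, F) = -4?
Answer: 0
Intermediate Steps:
A = -3
u(m) = -8*m (u(m) = -4*(m + m) = -8*m)
C(p) = -3*p^(3/2)
Y(y) = 1/(24 + y) (Y(y) = 1/(-8*(-3) + y) = 1/(24 + y))
C(0)*Y(10) = (-3*0^(3/2))/(24 + 10) = -3*0/34 = 0*(1/34) = 0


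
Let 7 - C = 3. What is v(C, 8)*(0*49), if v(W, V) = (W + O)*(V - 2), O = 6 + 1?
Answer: 0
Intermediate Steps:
C = 4 (C = 7 - 1*3 = 7 - 3 = 4)
O = 7
v(W, V) = (-2 + V)*(7 + W) (v(W, V) = (W + 7)*(V - 2) = (7 + W)*(-2 + V) = (-2 + V)*(7 + W))
v(C, 8)*(0*49) = (-14 - 2*4 + 7*8 + 8*4)*(0*49) = (-14 - 8 + 56 + 32)*0 = 66*0 = 0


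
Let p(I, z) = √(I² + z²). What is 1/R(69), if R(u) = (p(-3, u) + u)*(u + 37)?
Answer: -23/318 + √530/318 ≈ 6.8330e-5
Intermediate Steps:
R(u) = (37 + u)*(u + √(9 + u²)) (R(u) = (√((-3)² + u²) + u)*(u + 37) = (√(9 + u²) + u)*(37 + u) = (u + √(9 + u²))*(37 + u) = (37 + u)*(u + √(9 + u²)))
1/R(69) = 1/(69² + 37*69 + 37*√(9 + 69²) + 69*√(9 + 69²)) = 1/(4761 + 2553 + 37*√(9 + 4761) + 69*√(9 + 4761)) = 1/(4761 + 2553 + 37*√4770 + 69*√4770) = 1/(4761 + 2553 + 37*(3*√530) + 69*(3*√530)) = 1/(4761 + 2553 + 111*√530 + 207*√530) = 1/(7314 + 318*√530)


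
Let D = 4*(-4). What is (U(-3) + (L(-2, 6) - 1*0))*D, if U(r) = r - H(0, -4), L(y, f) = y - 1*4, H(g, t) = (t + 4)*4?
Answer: 144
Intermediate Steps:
H(g, t) = 16 + 4*t (H(g, t) = (4 + t)*4 = 16 + 4*t)
D = -16
L(y, f) = -4 + y (L(y, f) = y - 4 = -4 + y)
U(r) = r (U(r) = r - (16 + 4*(-4)) = r - (16 - 16) = r - 1*0 = r + 0 = r)
(U(-3) + (L(-2, 6) - 1*0))*D = (-3 + ((-4 - 2) - 1*0))*(-16) = (-3 + (-6 + 0))*(-16) = (-3 - 6)*(-16) = -9*(-16) = 144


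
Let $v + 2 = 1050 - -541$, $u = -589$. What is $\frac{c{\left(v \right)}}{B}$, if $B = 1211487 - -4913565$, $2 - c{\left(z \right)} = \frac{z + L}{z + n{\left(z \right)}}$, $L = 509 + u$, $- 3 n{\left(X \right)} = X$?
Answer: $\frac{1829}{19465415256} \approx 9.3961 \cdot 10^{-8}$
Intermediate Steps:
$n{\left(X \right)} = - \frac{X}{3}$
$v = 1589$ ($v = -2 + \left(1050 - -541\right) = -2 + \left(1050 + 541\right) = -2 + 1591 = 1589$)
$L = -80$ ($L = 509 - 589 = -80$)
$c{\left(z \right)} = 2 - \frac{3 \left(-80 + z\right)}{2 z}$ ($c{\left(z \right)} = 2 - \frac{z - 80}{z - \frac{z}{3}} = 2 - \frac{-80 + z}{\frac{2}{3} z} = 2 - \left(-80 + z\right) \frac{3}{2 z} = 2 - \frac{3 \left(-80 + z\right)}{2 z}$)
$B = 6125052$ ($B = 1211487 + 4913565 = 6125052$)
$\frac{c{\left(v \right)}}{B} = \frac{\frac{1}{2} \cdot \frac{1}{1589} \left(240 + 1589\right)}{6125052} = \frac{1}{2} \cdot \frac{1}{1589} \cdot 1829 \cdot \frac{1}{6125052} = \frac{1829}{3178} \cdot \frac{1}{6125052} = \frac{1829}{19465415256}$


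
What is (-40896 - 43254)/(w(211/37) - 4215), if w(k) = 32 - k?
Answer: 1556775/77491 ≈ 20.090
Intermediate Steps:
(-40896 - 43254)/(w(211/37) - 4215) = (-40896 - 43254)/((32 - 211/37) - 4215) = -84150/((32 - 211/37) - 4215) = -84150/(973/37 - 4215) = -84150/(-154982/37) = -84150*(-37/154982) = 1556775/77491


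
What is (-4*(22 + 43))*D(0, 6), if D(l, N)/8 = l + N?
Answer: -12480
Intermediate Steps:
D(l, N) = 8*N + 8*l (D(l, N) = 8*(l + N) = 8*(N + l) = 8*N + 8*l)
(-4*(22 + 43))*D(0, 6) = (-4*(22 + 43))*(8*6 + 8*0) = (-4*65)*(48 + 0) = -260*48 = -12480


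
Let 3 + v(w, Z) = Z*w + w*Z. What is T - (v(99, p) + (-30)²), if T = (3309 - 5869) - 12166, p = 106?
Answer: -36611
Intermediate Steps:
v(w, Z) = -3 + 2*Z*w (v(w, Z) = -3 + (Z*w + w*Z) = -3 + (Z*w + Z*w) = -3 + 2*Z*w)
T = -14726 (T = -2560 - 12166 = -14726)
T - (v(99, p) + (-30)²) = -14726 - ((-3 + 2*106*99) + (-30)²) = -14726 - ((-3 + 20988) + 900) = -14726 - (20985 + 900) = -14726 - 1*21885 = -14726 - 21885 = -36611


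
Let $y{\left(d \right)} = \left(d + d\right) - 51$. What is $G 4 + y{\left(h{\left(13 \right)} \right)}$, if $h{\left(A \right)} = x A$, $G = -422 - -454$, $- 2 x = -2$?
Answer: $103$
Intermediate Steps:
$x = 1$ ($x = \left(- \frac{1}{2}\right) \left(-2\right) = 1$)
$G = 32$ ($G = -422 + 454 = 32$)
$h{\left(A \right)} = A$ ($h{\left(A \right)} = 1 A = A$)
$y{\left(d \right)} = -51 + 2 d$ ($y{\left(d \right)} = 2 d - 51 = -51 + 2 d$)
$G 4 + y{\left(h{\left(13 \right)} \right)} = 32 \cdot 4 + \left(-51 + 2 \cdot 13\right) = 128 + \left(-51 + 26\right) = 128 - 25 = 103$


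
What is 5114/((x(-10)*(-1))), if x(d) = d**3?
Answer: 2557/500 ≈ 5.1140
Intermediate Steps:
5114/((x(-10)*(-1))) = 5114/(((-10)**3*(-1))) = 5114/((-1000*(-1))) = 5114/1000 = 5114*(1/1000) = 2557/500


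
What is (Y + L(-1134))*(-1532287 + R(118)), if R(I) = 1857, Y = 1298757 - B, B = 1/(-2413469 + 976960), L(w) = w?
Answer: -2852793630966026440/1436509 ≈ -1.9859e+12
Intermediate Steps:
B = -1/1436509 (B = 1/(-1436509) = -1/1436509 ≈ -6.9613e-7)
Y = 1865676119314/1436509 (Y = 1298757 - 1*(-1/1436509) = 1298757 + 1/1436509 = 1865676119314/1436509 ≈ 1.2988e+6)
(Y + L(-1134))*(-1532287 + R(118)) = (1865676119314/1436509 - 1134)*(-1532287 + 1857) = (1864047118108/1436509)*(-1530430) = -2852793630966026440/1436509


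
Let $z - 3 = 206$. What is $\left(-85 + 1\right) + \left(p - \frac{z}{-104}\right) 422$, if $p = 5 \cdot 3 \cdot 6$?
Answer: $\frac{2014691}{52} \approx 38744.0$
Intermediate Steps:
$z = 209$ ($z = 3 + 206 = 209$)
$p = 90$ ($p = 15 \cdot 6 = 90$)
$\left(-85 + 1\right) + \left(p - \frac{z}{-104}\right) 422 = \left(-85 + 1\right) + \left(90 - \frac{209}{-104}\right) 422 = -84 + \left(90 - 209 \left(- \frac{1}{104}\right)\right) 422 = -84 + \left(90 - - \frac{209}{104}\right) 422 = -84 + \left(90 + \frac{209}{104}\right) 422 = -84 + \frac{9569}{104} \cdot 422 = -84 + \frac{2019059}{52} = \frac{2014691}{52}$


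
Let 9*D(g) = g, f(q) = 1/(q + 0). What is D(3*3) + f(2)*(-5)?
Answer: -3/2 ≈ -1.5000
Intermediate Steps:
f(q) = 1/q
D(g) = g/9
D(3*3) + f(2)*(-5) = (3*3)/9 - 5/2 = (⅑)*9 + (½)*(-5) = 1 - 5/2 = -3/2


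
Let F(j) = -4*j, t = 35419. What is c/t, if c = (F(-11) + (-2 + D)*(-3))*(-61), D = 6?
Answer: -1952/35419 ≈ -0.055112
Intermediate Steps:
c = -1952 (c = (-4*(-11) + (-2 + 6)*(-3))*(-61) = (44 + 4*(-3))*(-61) = (44 - 12)*(-61) = 32*(-61) = -1952)
c/t = -1952/35419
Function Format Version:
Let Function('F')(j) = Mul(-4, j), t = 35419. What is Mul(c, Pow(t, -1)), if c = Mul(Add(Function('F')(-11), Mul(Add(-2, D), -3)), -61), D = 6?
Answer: Rational(-1952, 35419) ≈ -0.055112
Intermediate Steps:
c = -1952 (c = Mul(Add(Mul(-4, -11), Mul(Add(-2, 6), -3)), -61) = Mul(Add(44, Mul(4, -3)), -61) = Mul(Add(44, -12), -61) = Mul(32, -61) = -1952)
Mul(c, Pow(t, -1)) = Mul(-1952, Pow(35419, -1)) = Mul(-1952, Rational(1, 35419)) = Rational(-1952, 35419)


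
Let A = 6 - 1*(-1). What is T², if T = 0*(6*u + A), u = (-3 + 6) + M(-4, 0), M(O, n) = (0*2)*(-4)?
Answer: 0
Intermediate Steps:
A = 7 (A = 6 + 1 = 7)
M(O, n) = 0 (M(O, n) = 0*(-4) = 0)
u = 3 (u = (-3 + 6) + 0 = 3 + 0 = 3)
T = 0 (T = 0*(6*3 + 7) = 0*(18 + 7) = 0*25 = 0)
T² = 0² = 0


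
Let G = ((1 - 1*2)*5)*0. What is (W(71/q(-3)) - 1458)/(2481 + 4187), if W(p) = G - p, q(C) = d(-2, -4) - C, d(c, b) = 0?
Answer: -4445/20004 ≈ -0.22221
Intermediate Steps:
q(C) = -C (q(C) = 0 - C = -C)
G = 0 (G = ((1 - 2)*5)*0 = -1*5*0 = -5*0 = 0)
W(p) = -p (W(p) = 0 - p = -p)
(W(71/q(-3)) - 1458)/(2481 + 4187) = (-71/((-1*(-3))) - 1458)/(2481 + 4187) = (-71/3 - 1458)/6668 = (-71/3 - 1458)*(1/6668) = -4445/3*1/6668 = -4445/20004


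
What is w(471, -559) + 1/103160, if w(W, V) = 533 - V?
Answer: 112650721/103160 ≈ 1092.0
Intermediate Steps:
w(471, -559) + 1/103160 = (533 - 1*(-559)) + 1/103160 = (533 + 559) + 1/103160 = 1092 + 1/103160 = 112650721/103160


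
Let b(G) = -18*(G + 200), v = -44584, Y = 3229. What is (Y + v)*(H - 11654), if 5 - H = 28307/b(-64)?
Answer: 130904404775/272 ≈ 4.8127e+8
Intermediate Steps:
b(G) = -3600 - 18*G (b(G) = -18*(200 + G) = -3600 - 18*G)
H = 40547/2448 (H = 5 - 28307/(-3600 - 18*(-64)) = 5 - 28307/(-3600 + 1152) = 5 - 28307/(-2448) = 5 - 28307*(-1)/2448 = 5 - 1*(-28307/2448) = 5 + 28307/2448 = 40547/2448 ≈ 16.563)
(Y + v)*(H - 11654) = (3229 - 44584)*(40547/2448 - 11654) = -41355*(-28488445/2448) = 130904404775/272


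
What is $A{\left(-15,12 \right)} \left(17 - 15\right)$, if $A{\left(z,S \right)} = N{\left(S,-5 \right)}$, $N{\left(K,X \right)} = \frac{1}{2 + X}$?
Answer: $- \frac{2}{3} \approx -0.66667$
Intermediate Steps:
$A{\left(z,S \right)} = - \frac{1}{3}$ ($A{\left(z,S \right)} = \frac{1}{2 - 5} = \frac{1}{-3} = - \frac{1}{3}$)
$A{\left(-15,12 \right)} \left(17 - 15\right) = - \frac{17 - 15}{3} = \left(- \frac{1}{3}\right) 2 = - \frac{2}{3}$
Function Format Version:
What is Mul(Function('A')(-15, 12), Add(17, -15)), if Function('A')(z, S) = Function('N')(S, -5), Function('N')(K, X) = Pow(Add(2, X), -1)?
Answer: Rational(-2, 3) ≈ -0.66667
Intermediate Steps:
Function('A')(z, S) = Rational(-1, 3) (Function('A')(z, S) = Pow(Add(2, -5), -1) = Pow(-3, -1) = Rational(-1, 3))
Mul(Function('A')(-15, 12), Add(17, -15)) = Mul(Rational(-1, 3), Add(17, -15)) = Mul(Rational(-1, 3), 2) = Rational(-2, 3)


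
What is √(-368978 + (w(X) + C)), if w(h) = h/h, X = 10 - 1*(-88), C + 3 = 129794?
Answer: I*√239186 ≈ 489.07*I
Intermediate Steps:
C = 129791 (C = -3 + 129794 = 129791)
X = 98 (X = 10 + 88 = 98)
w(h) = 1
√(-368978 + (w(X) + C)) = √(-368978 + (1 + 129791)) = √(-368978 + 129792) = √(-239186) = I*√239186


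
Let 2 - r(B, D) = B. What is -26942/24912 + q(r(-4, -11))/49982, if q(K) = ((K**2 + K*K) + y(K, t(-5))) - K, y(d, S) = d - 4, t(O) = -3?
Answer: -336230257/311287896 ≈ -1.0801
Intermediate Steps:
r(B, D) = 2 - B
y(d, S) = -4 + d
q(K) = -4 + 2*K**2 (q(K) = ((K**2 + K*K) + (-4 + K)) - K = ((K**2 + K**2) + (-4 + K)) - K = (2*K**2 + (-4 + K)) - K = (-4 + K + 2*K**2) - K = -4 + 2*K**2)
-26942/24912 + q(r(-4, -11))/49982 = -26942/24912 + (-4 + 2*(2 - 1*(-4))**2)/49982 = -26942*1/24912 + (-4 + 2*(2 + 4)**2)*(1/49982) = -13471/12456 + (-4 + 2*6**2)*(1/49982) = -13471/12456 + (-4 + 2*36)*(1/49982) = -13471/12456 + (-4 + 72)*(1/49982) = -13471/12456 + 68*(1/49982) = -13471/12456 + 34/24991 = -336230257/311287896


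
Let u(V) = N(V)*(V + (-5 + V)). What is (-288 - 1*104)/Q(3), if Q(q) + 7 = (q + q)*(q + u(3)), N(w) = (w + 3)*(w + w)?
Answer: -392/227 ≈ -1.7269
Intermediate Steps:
N(w) = 2*w*(3 + w) (N(w) = (3 + w)*(2*w) = 2*w*(3 + w))
u(V) = 2*V*(-5 + 2*V)*(3 + V) (u(V) = (2*V*(3 + V))*(V + (-5 + V)) = (2*V*(3 + V))*(-5 + 2*V) = 2*V*(-5 + 2*V)*(3 + V))
Q(q) = -7 + 2*q*(36 + q) (Q(q) = -7 + (q + q)*(q + 2*3*(-5 + 2*3)*(3 + 3)) = -7 + (2*q)*(q + 2*3*(-5 + 6)*6) = -7 + (2*q)*(q + 2*3*1*6) = -7 + (2*q)*(q + 36) = -7 + (2*q)*(36 + q) = -7 + 2*q*(36 + q))
(-288 - 1*104)/Q(3) = (-288 - 1*104)/(-7 + 2*3² + 72*3) = (-288 - 104)/(-7 + 2*9 + 216) = -392/(-7 + 18 + 216) = -392/227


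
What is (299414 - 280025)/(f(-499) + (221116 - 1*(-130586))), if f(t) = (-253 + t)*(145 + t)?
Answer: 6463/205970 ≈ 0.031378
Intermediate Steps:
(299414 - 280025)/(f(-499) + (221116 - 1*(-130586))) = (299414 - 280025)/((-36685 + (-499)² - 108*(-499)) + (221116 - 1*(-130586))) = 19389/((-36685 + 249001 + 53892) + (221116 + 130586)) = 19389/(266208 + 351702) = 19389/617910 = 19389*(1/617910) = 6463/205970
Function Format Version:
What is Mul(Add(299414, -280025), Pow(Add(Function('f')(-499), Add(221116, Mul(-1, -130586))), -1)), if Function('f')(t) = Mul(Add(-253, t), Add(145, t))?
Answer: Rational(6463, 205970) ≈ 0.031378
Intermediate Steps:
Mul(Add(299414, -280025), Pow(Add(Function('f')(-499), Add(221116, Mul(-1, -130586))), -1)) = Mul(Add(299414, -280025), Pow(Add(Add(-36685, Pow(-499, 2), Mul(-108, -499)), Add(221116, Mul(-1, -130586))), -1)) = Mul(19389, Pow(Add(Add(-36685, 249001, 53892), Add(221116, 130586)), -1)) = Mul(19389, Pow(Add(266208, 351702), -1)) = Mul(19389, Pow(617910, -1)) = Mul(19389, Rational(1, 617910)) = Rational(6463, 205970)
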